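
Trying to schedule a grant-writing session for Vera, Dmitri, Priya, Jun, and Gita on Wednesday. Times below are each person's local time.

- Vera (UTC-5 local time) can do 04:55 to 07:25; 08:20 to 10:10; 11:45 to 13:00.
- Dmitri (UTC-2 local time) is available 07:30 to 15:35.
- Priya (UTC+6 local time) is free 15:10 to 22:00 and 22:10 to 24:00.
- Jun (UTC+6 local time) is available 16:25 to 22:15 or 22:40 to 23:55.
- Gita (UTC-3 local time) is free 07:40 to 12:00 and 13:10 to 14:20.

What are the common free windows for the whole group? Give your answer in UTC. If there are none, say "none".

Vera in UTC: 09:55-12:25, 13:20-15:10, 16:45-18:00 (add 5h to convert from UTC-5).
Dmitri in UTC: 09:30-17:35 (add 2h to convert from UTC-2).
Priya in UTC: 09:10-16:00, 16:10-18:00 (subtract 6h to convert from UTC+6).
Jun in UTC: 10:25-16:15, 16:40-17:55 (subtract 6h to convert from UTC+6).
Gita in UTC: 10:40-15:00, 16:10-17:20 (add 3h to convert from UTC-3).
Vera ∩ Dmitri: 09:55-12:25, 13:20-15:10, 16:45-17:35.
Vera ∩ Dmitri ∩ Priya: 09:55-12:25, 13:20-15:10, 16:45-17:35.
Vera ∩ Dmitri ∩ Priya ∩ Jun: 10:25-12:25, 13:20-15:10, 16:45-17:35.
Vera ∩ Dmitri ∩ Priya ∩ Jun ∩ Gita: 10:40-12:25, 13:20-15:00, 16:45-17:20.

10:40-12:25, 13:20-15:00, 16:45-17:20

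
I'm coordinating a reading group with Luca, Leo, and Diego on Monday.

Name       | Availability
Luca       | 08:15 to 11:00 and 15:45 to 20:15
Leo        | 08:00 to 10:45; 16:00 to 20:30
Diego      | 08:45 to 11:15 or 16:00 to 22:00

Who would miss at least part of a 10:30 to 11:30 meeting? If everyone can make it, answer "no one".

Luca: not fully free for 10:30-11:30. Leo: not fully free for 10:30-11:30. Diego: not fully free for 10:30-11:30.

Diego, Leo, Luca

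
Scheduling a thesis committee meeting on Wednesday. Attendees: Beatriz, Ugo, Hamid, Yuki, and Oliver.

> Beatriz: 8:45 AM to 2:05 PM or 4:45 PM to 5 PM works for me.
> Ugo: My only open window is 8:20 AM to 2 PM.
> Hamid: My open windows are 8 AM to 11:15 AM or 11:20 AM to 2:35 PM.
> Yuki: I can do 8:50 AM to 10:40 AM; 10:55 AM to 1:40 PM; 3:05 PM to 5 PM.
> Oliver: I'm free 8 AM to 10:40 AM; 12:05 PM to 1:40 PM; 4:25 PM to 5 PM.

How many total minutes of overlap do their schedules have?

Beatriz ∩ Ugo: 08:45-14:00.
Beatriz ∩ Ugo ∩ Hamid: 08:45-11:15, 11:20-14:00.
Beatriz ∩ Ugo ∩ Hamid ∩ Yuki: 08:50-10:40, 10:55-11:15, 11:20-13:40.
Beatriz ∩ Ugo ∩ Hamid ∩ Yuki ∩ Oliver: 08:50-10:40, 12:05-13:40.
Summing the common windows: 110 + 95 = 205 minutes.

205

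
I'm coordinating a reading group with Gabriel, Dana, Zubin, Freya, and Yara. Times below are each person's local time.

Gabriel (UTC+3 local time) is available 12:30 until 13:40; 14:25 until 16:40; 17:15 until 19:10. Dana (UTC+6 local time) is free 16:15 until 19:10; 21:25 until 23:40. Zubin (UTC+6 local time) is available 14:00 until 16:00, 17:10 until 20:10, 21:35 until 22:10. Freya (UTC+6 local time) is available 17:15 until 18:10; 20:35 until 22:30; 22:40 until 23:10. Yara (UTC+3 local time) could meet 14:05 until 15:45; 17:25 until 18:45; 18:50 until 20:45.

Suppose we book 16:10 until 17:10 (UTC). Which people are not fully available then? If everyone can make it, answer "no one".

Gabriel in UTC: 09:30-10:40, 11:25-13:40, 14:15-16:10 (subtract 3h to convert from UTC+3).
Dana in UTC: 10:15-13:10, 15:25-17:40 (subtract 6h to convert from UTC+6).
Zubin in UTC: 08:00-10:00, 11:10-14:10, 15:35-16:10 (subtract 6h to convert from UTC+6).
Freya in UTC: 11:15-12:10, 14:35-16:30, 16:40-17:10 (subtract 6h to convert from UTC+6).
Yara in UTC: 11:05-12:45, 14:25-15:45, 15:50-17:45 (subtract 3h to convert from UTC+3).
Gabriel: not fully free for 16:10-17:10. Dana: free for 16:10-17:10. Zubin: not fully free for 16:10-17:10. Freya: not fully free for 16:10-17:10. Yara: free for 16:10-17:10.

Freya, Gabriel, Zubin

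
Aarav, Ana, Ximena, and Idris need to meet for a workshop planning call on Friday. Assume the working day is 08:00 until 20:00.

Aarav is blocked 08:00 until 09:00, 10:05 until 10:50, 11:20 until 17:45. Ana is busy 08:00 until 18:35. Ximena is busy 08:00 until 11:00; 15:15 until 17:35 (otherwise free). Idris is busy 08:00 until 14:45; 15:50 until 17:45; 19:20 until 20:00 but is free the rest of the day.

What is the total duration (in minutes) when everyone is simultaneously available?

Aarav free: 09:00-10:05, 10:50-11:20, 17:45-20:00 (invert busy blocks within the working day).
Ana free: 18:35-20:00 (invert busy blocks within the working day).
Ximena free: 11:00-15:15, 17:35-20:00 (invert busy blocks within the working day).
Idris free: 14:45-15:50, 17:45-19:20 (invert busy blocks within the working day).
Aarav ∩ Ana: 18:35-20:00.
Aarav ∩ Ana ∩ Ximena: 18:35-20:00.
Aarav ∩ Ana ∩ Ximena ∩ Idris: 18:35-19:20.
Those are the intersection windows.
That's a single block of 45 minutes.

45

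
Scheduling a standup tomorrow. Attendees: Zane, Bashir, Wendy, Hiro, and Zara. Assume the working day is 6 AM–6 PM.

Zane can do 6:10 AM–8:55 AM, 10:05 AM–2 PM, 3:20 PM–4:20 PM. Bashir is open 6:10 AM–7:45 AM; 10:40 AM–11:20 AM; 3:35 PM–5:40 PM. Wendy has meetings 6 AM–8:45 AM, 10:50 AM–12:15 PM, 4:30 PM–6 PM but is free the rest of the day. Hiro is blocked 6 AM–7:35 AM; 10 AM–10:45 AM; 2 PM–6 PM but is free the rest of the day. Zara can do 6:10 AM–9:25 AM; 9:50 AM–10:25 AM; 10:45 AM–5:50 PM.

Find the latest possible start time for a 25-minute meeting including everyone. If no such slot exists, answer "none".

Zane free: 06:10-08:55, 10:05-14:00, 15:20-16:20.
Bashir free: 06:10-07:45, 10:40-11:20, 15:35-17:40.
Wendy free: 08:45-10:50, 12:15-16:30 (invert busy blocks within the working day).
Hiro free: 07:35-10:00, 10:45-14:00 (invert busy blocks within the working day).
Zara free: 06:10-09:25, 09:50-10:25, 10:45-17:50.
Zane ∩ Bashir: 06:10-07:45, 10:40-11:20, 15:35-16:20.
Zane ∩ Bashir ∩ Wendy: 10:40-10:50, 15:35-16:20.
Zane ∩ Bashir ∩ Wendy ∩ Hiro: 10:45-10:50.
Zane ∩ Bashir ∩ Wendy ∩ Hiro ∩ Zara: 10:45-10:50.
Those are the intersection windows.
No common window is at least 25 minutes long.

none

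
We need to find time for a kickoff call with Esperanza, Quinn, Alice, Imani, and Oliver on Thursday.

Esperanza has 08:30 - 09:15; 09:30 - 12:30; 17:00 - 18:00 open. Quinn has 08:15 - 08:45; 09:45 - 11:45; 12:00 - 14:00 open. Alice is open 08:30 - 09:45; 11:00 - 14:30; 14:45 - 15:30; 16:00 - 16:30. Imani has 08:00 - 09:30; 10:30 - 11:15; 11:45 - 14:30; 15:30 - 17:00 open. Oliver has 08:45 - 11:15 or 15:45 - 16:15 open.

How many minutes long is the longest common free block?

Esperanza ∩ Quinn: 08:30-08:45, 09:45-11:45, 12:00-12:30.
Esperanza ∩ Quinn ∩ Alice: 08:30-08:45, 11:00-11:45, 12:00-12:30.
Esperanza ∩ Quinn ∩ Alice ∩ Imani: 08:30-08:45, 11:00-11:15, 12:00-12:30.
Esperanza ∩ Quinn ∩ Alice ∩ Imani ∩ Oliver: 11:00-11:15.
The longest is 11:00-11:15 at 15 minutes.

15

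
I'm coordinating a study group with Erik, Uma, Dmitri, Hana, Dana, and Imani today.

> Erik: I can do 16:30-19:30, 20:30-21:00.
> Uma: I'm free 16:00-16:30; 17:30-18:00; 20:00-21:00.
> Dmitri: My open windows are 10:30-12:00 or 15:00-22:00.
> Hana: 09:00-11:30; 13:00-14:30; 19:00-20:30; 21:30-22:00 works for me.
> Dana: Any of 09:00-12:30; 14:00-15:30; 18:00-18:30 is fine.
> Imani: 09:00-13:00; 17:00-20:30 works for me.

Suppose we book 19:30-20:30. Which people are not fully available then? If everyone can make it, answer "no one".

Erik: not fully free for 19:30-20:30. Uma: not fully free for 19:30-20:30. Dmitri: free for 19:30-20:30. Hana: free for 19:30-20:30. Dana: not fully free for 19:30-20:30. Imani: free for 19:30-20:30.

Dana, Erik, Uma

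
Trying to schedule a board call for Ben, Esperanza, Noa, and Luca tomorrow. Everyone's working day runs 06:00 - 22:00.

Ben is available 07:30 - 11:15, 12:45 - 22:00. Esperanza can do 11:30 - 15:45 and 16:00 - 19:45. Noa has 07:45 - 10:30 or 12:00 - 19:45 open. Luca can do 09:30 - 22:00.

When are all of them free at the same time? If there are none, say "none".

Ben ∩ Esperanza: 12:45-15:45, 16:00-19:45.
Ben ∩ Esperanza ∩ Noa: 12:45-15:45, 16:00-19:45.
Ben ∩ Esperanza ∩ Noa ∩ Luca: 12:45-15:45, 16:00-19:45.

12:45-15:45, 16:00-19:45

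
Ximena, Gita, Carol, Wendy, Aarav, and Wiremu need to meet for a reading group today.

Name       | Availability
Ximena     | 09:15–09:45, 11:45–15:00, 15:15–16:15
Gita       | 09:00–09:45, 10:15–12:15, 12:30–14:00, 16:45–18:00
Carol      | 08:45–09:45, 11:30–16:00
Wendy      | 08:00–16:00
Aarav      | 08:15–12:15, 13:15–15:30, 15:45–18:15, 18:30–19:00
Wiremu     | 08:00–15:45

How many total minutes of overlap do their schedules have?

Ximena ∩ Gita: 09:15-09:45, 11:45-12:15, 12:30-14:00.
Ximena ∩ Gita ∩ Carol: 09:15-09:45, 11:45-12:15, 12:30-14:00.
Ximena ∩ Gita ∩ Carol ∩ Wendy: 09:15-09:45, 11:45-12:15, 12:30-14:00.
Ximena ∩ Gita ∩ Carol ∩ Wendy ∩ Aarav: 09:15-09:45, 11:45-12:15, 13:15-14:00.
Ximena ∩ Gita ∩ Carol ∩ Wendy ∩ Aarav ∩ Wiremu: 09:15-09:45, 11:45-12:15, 13:15-14:00.
Those are the intersection windows.
Summing the common windows: 30 + 30 + 45 = 105 minutes.

105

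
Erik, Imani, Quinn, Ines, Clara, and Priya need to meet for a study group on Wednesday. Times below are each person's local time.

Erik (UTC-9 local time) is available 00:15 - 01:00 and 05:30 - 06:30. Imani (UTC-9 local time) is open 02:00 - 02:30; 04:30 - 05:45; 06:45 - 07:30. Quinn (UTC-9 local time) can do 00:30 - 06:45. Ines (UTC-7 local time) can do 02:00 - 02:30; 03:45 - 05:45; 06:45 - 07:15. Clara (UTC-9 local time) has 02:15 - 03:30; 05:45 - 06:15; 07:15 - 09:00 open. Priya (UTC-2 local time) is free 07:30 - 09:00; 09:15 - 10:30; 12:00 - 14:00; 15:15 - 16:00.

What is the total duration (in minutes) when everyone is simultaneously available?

0

Erik in UTC: 09:15-10:00, 14:30-15:30 (add 9h to convert from UTC-9).
Imani in UTC: 11:00-11:30, 13:30-14:45, 15:45-16:30 (add 9h to convert from UTC-9).
Quinn in UTC: 09:30-15:45 (add 9h to convert from UTC-9).
Ines in UTC: 09:00-09:30, 10:45-12:45, 13:45-14:15 (add 7h to convert from UTC-7).
Clara in UTC: 11:15-12:30, 14:45-15:15, 16:15-18:00 (add 9h to convert from UTC-9).
Priya in UTC: 09:30-11:00, 11:15-12:30, 14:00-16:00, 17:15-18:00 (add 2h to convert from UTC-2).
Erik ∩ Imani: 14:30-14:45.
Erik ∩ Imani ∩ Quinn: 14:30-14:45.
Erik ∩ Imani ∩ Quinn ∩ Ines: ∅.
Erik ∩ Imani ∩ Quinn ∩ Ines ∩ Clara: ∅.
Erik ∩ Imani ∩ Quinn ∩ Ines ∩ Clara ∩ Priya: ∅.
There is no time when everyone is free.
There is no common window, so the total is 0 minutes.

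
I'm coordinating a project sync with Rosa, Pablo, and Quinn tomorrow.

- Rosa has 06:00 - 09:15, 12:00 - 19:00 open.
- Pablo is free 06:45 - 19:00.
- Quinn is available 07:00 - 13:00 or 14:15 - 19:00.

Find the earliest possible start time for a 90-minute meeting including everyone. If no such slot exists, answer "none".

07:00

Rosa ∩ Pablo: 06:45-09:15, 12:00-19:00.
Rosa ∩ Pablo ∩ Quinn: 07:00-09:15, 12:00-13:00, 14:15-19:00.
Those are the intersection windows.
The first common window of at least 90 minutes is 07:00-09:15, so the earliest start is 07:00.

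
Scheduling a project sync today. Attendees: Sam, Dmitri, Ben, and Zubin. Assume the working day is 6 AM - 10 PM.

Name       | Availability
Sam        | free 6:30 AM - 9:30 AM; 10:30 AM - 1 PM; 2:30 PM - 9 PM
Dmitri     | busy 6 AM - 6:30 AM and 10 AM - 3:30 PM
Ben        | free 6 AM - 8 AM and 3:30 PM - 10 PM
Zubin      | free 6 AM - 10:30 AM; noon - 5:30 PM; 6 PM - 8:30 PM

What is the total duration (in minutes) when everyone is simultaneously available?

360

Sam free: 06:30-09:30, 10:30-13:00, 14:30-21:00.
Dmitri free: 06:30-10:00, 15:30-22:00 (invert busy blocks within the working day).
Ben free: 06:00-08:00, 15:30-22:00.
Zubin free: 06:00-10:30, 12:00-17:30, 18:00-20:30.
Sam ∩ Dmitri: 06:30-09:30, 15:30-21:00.
Sam ∩ Dmitri ∩ Ben: 06:30-08:00, 15:30-21:00.
Sam ∩ Dmitri ∩ Ben ∩ Zubin: 06:30-08:00, 15:30-17:30, 18:00-20:30.
Those are the intersection windows.
Summing the common windows: 90 + 120 + 150 = 360 minutes.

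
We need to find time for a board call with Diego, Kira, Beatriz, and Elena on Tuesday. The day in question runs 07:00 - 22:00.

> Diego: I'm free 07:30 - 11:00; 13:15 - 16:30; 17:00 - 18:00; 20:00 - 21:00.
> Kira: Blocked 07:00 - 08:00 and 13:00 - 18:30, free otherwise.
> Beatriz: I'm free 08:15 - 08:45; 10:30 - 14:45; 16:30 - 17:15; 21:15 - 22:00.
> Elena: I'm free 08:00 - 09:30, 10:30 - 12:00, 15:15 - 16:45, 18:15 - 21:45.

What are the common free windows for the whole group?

08:15-08:45, 10:30-11:00

Diego free: 07:30-11:00, 13:15-16:30, 17:00-18:00, 20:00-21:00.
Kira free: 08:00-13:00, 18:30-22:00 (invert busy blocks within the working day).
Beatriz free: 08:15-08:45, 10:30-14:45, 16:30-17:15, 21:15-22:00.
Elena free: 08:00-09:30, 10:30-12:00, 15:15-16:45, 18:15-21:45.
Diego ∩ Kira: 08:00-11:00, 20:00-21:00.
Diego ∩ Kira ∩ Beatriz: 08:15-08:45, 10:30-11:00.
Diego ∩ Kira ∩ Beatriz ∩ Elena: 08:15-08:45, 10:30-11:00.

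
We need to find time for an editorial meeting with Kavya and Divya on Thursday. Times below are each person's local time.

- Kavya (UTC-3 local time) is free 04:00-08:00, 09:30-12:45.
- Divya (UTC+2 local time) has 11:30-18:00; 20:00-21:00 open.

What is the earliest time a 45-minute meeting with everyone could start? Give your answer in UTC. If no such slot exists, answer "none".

09:30

Kavya in UTC: 07:00-11:00, 12:30-15:45 (add 3h to convert from UTC-3).
Divya in UTC: 09:30-16:00, 18:00-19:00 (subtract 2h to convert from UTC+2).
Kavya ∩ Divya: 09:30-11:00, 12:30-15:45.
The first common window of at least 45 minutes is 09:30-11:00, so the earliest start is 09:30.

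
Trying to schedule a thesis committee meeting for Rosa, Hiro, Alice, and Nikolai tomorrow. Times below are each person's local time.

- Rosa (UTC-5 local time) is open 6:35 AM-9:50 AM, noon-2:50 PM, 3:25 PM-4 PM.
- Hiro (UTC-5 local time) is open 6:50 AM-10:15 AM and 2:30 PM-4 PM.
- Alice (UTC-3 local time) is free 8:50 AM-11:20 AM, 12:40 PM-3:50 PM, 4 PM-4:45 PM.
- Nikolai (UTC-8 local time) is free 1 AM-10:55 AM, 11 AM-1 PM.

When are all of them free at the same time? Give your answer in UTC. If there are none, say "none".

Rosa in UTC: 11:35-14:50, 17:00-19:50, 20:25-21:00 (add 5h to convert from UTC-5).
Hiro in UTC: 11:50-15:15, 19:30-21:00 (add 5h to convert from UTC-5).
Alice in UTC: 11:50-14:20, 15:40-18:50, 19:00-19:45 (add 3h to convert from UTC-3).
Nikolai in UTC: 09:00-18:55, 19:00-21:00 (add 8h to convert from UTC-8).
Rosa ∩ Hiro: 11:50-14:50, 19:30-19:50, 20:25-21:00.
Rosa ∩ Hiro ∩ Alice: 11:50-14:20, 19:30-19:45.
Rosa ∩ Hiro ∩ Alice ∩ Nikolai: 11:50-14:20, 19:30-19:45.
So the common availability across everyone is 11:50-14:20, 19:30-19:45.

11:50-14:20, 19:30-19:45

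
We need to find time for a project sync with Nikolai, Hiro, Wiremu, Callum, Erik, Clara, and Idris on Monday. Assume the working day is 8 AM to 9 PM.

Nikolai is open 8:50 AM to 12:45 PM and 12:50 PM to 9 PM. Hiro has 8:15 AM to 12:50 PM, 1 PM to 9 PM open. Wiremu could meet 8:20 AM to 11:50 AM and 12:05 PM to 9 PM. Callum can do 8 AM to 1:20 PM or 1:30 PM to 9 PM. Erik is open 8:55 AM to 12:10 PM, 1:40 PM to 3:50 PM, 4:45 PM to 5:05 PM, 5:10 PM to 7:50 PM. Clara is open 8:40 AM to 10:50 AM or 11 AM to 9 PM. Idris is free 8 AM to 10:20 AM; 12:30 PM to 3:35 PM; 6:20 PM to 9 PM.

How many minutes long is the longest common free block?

115

Nikolai ∩ Hiro: 08:50-12:45, 13:00-21:00.
Nikolai ∩ Hiro ∩ Wiremu: 08:50-11:50, 12:05-12:45, 13:00-21:00.
Nikolai ∩ Hiro ∩ Wiremu ∩ Callum: 08:50-11:50, 12:05-12:45, 13:00-13:20, 13:30-21:00.
Nikolai ∩ Hiro ∩ Wiremu ∩ Callum ∩ Erik: 08:55-11:50, 12:05-12:10, 13:40-15:50, 16:45-17:05, 17:10-19:50.
Nikolai ∩ Hiro ∩ Wiremu ∩ Callum ∩ Erik ∩ Clara: 08:55-10:50, 11:00-11:50, 12:05-12:10, 13:40-15:50, 16:45-17:05, 17:10-19:50.
Nikolai ∩ Hiro ∩ Wiremu ∩ Callum ∩ Erik ∩ Clara ∩ Idris: 08:55-10:20, 13:40-15:35, 18:20-19:50.
The longest is 13:40-15:35 at 115 minutes.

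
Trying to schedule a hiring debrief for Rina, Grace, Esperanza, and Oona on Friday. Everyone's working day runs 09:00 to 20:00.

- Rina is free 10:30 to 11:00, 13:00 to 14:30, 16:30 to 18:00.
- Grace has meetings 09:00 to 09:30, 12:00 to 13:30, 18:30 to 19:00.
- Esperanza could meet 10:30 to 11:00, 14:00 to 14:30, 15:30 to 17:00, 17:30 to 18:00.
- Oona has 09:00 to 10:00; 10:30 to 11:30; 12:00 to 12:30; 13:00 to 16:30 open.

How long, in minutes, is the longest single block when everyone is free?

Rina free: 10:30-11:00, 13:00-14:30, 16:30-18:00.
Grace free: 09:30-12:00, 13:30-18:30, 19:00-20:00 (invert busy blocks within the working day).
Esperanza free: 10:30-11:00, 14:00-14:30, 15:30-17:00, 17:30-18:00.
Oona free: 09:00-10:00, 10:30-11:30, 12:00-12:30, 13:00-16:30.
Rina ∩ Grace: 10:30-11:00, 13:30-14:30, 16:30-18:00.
Rina ∩ Grace ∩ Esperanza: 10:30-11:00, 14:00-14:30, 16:30-17:00, 17:30-18:00.
Rina ∩ Grace ∩ Esperanza ∩ Oona: 10:30-11:00, 14:00-14:30.
The longest is 10:30-11:00 at 30 minutes.

30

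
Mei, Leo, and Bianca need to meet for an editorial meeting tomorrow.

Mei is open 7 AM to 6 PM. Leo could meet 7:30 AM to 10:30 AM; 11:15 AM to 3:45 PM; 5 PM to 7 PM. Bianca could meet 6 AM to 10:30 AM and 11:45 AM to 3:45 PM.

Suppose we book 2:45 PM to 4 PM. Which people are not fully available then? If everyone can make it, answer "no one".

Mei: free for 14:45-16:00. Leo: not fully free for 14:45-16:00. Bianca: not fully free for 14:45-16:00.

Bianca, Leo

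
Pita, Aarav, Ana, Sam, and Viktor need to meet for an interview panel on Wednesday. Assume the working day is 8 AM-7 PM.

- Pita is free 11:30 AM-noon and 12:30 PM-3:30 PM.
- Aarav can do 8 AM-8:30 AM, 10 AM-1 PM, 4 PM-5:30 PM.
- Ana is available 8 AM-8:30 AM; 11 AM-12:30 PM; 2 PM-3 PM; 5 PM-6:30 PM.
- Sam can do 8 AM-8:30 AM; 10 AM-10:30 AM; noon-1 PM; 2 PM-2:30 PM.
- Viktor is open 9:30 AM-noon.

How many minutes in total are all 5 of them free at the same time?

0

Pita ∩ Aarav: 11:30-12:00, 12:30-13:00.
Pita ∩ Aarav ∩ Ana: 11:30-12:00.
Pita ∩ Aarav ∩ Ana ∩ Sam: ∅.
Pita ∩ Aarav ∩ Ana ∩ Sam ∩ Viktor: ∅.
There is no time when everyone is free.
There is no common window, so the total is 0 minutes.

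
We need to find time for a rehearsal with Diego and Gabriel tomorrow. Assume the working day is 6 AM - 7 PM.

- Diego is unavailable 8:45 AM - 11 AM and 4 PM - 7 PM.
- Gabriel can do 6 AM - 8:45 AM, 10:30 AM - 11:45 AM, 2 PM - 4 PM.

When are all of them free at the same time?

06:00-08:45, 11:00-11:45, 14:00-16:00

Diego free: 06:00-08:45, 11:00-16:00 (invert busy blocks within the working day).
Gabriel free: 06:00-08:45, 10:30-11:45, 14:00-16:00.
Diego ∩ Gabriel: 06:00-08:45, 11:00-11:45, 14:00-16:00.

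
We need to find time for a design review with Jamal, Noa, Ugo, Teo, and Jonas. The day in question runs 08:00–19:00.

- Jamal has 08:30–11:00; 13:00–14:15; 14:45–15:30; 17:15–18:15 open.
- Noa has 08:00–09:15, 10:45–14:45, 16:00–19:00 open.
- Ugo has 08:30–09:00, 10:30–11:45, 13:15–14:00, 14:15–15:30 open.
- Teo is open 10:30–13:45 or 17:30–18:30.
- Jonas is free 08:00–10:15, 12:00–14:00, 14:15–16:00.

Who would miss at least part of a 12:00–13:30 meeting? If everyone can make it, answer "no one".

Jamal: not fully free for 12:00-13:30. Noa: free for 12:00-13:30. Ugo: not fully free for 12:00-13:30. Teo: free for 12:00-13:30. Jonas: free for 12:00-13:30.

Jamal, Ugo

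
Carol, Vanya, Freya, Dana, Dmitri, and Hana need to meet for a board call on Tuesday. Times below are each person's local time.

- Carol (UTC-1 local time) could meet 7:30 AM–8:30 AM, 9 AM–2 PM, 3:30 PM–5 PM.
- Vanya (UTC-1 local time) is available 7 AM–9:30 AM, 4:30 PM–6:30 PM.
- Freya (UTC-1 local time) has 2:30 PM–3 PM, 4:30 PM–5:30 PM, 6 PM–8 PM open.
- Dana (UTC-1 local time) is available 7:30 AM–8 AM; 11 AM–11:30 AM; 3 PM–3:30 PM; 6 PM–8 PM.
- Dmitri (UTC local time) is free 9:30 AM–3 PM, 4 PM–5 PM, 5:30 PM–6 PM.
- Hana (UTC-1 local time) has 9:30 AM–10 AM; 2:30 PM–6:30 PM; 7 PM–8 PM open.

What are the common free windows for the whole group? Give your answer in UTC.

none

Carol in UTC: 08:30-09:30, 10:00-15:00, 16:30-18:00 (add 1h to convert from UTC-1).
Vanya in UTC: 08:00-10:30, 17:30-19:30 (add 1h to convert from UTC-1).
Freya in UTC: 15:30-16:00, 17:30-18:30, 19:00-21:00 (add 1h to convert from UTC-1).
Dana in UTC: 08:30-09:00, 12:00-12:30, 16:00-16:30, 19:00-21:00 (add 1h to convert from UTC-1).
Dmitri in UTC: 09:30-15:00, 16:00-17:00, 17:30-18:00.
Hana in UTC: 10:30-11:00, 15:30-19:30, 20:00-21:00 (add 1h to convert from UTC-1).
Carol ∩ Vanya: 08:30-09:30, 10:00-10:30, 17:30-18:00.
Carol ∩ Vanya ∩ Freya: 17:30-18:00.
Carol ∩ Vanya ∩ Freya ∩ Dana: ∅.
Carol ∩ Vanya ∩ Freya ∩ Dana ∩ Dmitri: ∅.
Carol ∩ Vanya ∩ Freya ∩ Dana ∩ Dmitri ∩ Hana: ∅.
There is no time when everyone is free.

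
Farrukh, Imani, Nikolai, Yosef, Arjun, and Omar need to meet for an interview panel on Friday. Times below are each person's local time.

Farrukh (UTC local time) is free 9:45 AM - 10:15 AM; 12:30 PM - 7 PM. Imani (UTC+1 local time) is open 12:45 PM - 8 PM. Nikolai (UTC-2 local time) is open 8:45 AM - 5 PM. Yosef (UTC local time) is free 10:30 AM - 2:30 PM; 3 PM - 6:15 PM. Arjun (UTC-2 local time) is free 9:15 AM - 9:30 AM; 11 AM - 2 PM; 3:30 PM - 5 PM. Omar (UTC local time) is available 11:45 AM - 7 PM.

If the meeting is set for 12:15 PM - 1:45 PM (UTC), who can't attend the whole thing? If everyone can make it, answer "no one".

Arjun, Farrukh

Farrukh in UTC: 09:45-10:15, 12:30-19:00.
Imani in UTC: 11:45-19:00 (subtract 1h to convert from UTC+1).
Nikolai in UTC: 10:45-19:00 (add 2h to convert from UTC-2).
Yosef in UTC: 10:30-14:30, 15:00-18:15.
Arjun in UTC: 11:15-11:30, 13:00-16:00, 17:30-19:00 (add 2h to convert from UTC-2).
Omar in UTC: 11:45-19:00.
Farrukh: not fully free for 12:15-13:45. Imani: free for 12:15-13:45. Nikolai: free for 12:15-13:45. Yosef: free for 12:15-13:45. Arjun: not fully free for 12:15-13:45. Omar: free for 12:15-13:45.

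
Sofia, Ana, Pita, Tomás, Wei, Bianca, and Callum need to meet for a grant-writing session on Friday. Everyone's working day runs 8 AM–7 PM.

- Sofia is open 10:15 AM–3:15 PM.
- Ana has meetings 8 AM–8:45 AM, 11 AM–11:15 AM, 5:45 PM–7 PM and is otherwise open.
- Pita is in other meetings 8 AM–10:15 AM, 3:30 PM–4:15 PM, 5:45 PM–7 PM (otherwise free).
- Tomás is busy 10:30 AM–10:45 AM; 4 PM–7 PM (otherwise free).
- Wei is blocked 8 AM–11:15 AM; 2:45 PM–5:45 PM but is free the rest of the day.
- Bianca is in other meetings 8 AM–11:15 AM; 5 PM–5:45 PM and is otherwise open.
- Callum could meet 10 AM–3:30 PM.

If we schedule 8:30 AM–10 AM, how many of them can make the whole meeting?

1

Sofia free: 10:15-15:15.
Ana free: 08:45-11:00, 11:15-17:45 (invert busy blocks within the working day).
Pita free: 10:15-15:30, 16:15-17:45 (invert busy blocks within the working day).
Tomás free: 08:00-10:30, 10:45-16:00 (invert busy blocks within the working day).
Wei free: 11:15-14:45, 17:45-19:00 (invert busy blocks within the working day).
Bianca free: 11:15-17:00, 17:45-19:00 (invert busy blocks within the working day).
Callum free: 10:00-15:30.
Tomás can make the full 08:30-10:00 slot — that's 1.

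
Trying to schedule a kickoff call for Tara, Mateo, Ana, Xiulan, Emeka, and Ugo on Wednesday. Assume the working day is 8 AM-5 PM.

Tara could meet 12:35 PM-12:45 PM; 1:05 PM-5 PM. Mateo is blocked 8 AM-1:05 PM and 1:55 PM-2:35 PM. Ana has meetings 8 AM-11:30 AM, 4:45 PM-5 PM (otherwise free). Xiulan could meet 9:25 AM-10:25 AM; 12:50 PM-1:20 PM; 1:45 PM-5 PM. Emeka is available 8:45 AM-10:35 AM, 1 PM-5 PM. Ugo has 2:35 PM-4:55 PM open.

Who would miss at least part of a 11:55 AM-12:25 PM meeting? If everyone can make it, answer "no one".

Tara free: 12:35-12:45, 13:05-17:00.
Mateo free: 13:05-13:55, 14:35-17:00 (invert busy blocks within the working day).
Ana free: 11:30-16:45 (invert busy blocks within the working day).
Xiulan free: 09:25-10:25, 12:50-13:20, 13:45-17:00.
Emeka free: 08:45-10:35, 13:00-17:00.
Ugo free: 14:35-16:55.
Tara: not fully free for 11:55-12:25. Mateo: not fully free for 11:55-12:25. Ana: free for 11:55-12:25. Xiulan: not fully free for 11:55-12:25. Emeka: not fully free for 11:55-12:25. Ugo: not fully free for 11:55-12:25.

Emeka, Mateo, Tara, Ugo, Xiulan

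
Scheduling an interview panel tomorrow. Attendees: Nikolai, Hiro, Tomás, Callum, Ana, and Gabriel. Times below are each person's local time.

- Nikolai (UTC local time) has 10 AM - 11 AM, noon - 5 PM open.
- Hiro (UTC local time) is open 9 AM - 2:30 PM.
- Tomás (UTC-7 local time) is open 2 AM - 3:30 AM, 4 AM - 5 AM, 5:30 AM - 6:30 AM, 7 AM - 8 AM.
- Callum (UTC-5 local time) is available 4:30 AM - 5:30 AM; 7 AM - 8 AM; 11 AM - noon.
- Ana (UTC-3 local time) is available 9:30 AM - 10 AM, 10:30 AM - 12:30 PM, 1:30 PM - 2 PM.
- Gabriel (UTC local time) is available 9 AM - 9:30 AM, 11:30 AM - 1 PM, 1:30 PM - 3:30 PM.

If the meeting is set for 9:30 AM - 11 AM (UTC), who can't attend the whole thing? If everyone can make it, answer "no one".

Ana, Callum, Gabriel, Nikolai, Tomás

Nikolai in UTC: 10:00-11:00, 12:00-17:00.
Hiro in UTC: 09:00-14:30.
Tomás in UTC: 09:00-10:30, 11:00-12:00, 12:30-13:30, 14:00-15:00 (add 7h to convert from UTC-7).
Callum in UTC: 09:30-10:30, 12:00-13:00, 16:00-17:00 (add 5h to convert from UTC-5).
Ana in UTC: 12:30-13:00, 13:30-15:30, 16:30-17:00 (add 3h to convert from UTC-3).
Gabriel in UTC: 09:00-09:30, 11:30-13:00, 13:30-15:30.
Nikolai: not fully free for 09:30-11:00. Hiro: free for 09:30-11:00. Tomás: not fully free for 09:30-11:00. Callum: not fully free for 09:30-11:00. Ana: not fully free for 09:30-11:00. Gabriel: not fully free for 09:30-11:00.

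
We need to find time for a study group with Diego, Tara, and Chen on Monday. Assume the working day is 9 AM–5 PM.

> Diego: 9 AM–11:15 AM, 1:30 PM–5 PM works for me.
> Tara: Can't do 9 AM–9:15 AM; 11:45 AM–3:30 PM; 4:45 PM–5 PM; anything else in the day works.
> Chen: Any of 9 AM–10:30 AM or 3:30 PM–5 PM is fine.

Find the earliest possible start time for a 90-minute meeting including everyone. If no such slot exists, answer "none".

Diego free: 09:00-11:15, 13:30-17:00.
Tara free: 09:15-11:45, 15:30-16:45 (invert busy blocks within the working day).
Chen free: 09:00-10:30, 15:30-17:00.
Diego ∩ Tara: 09:15-11:15, 15:30-16:45.
Diego ∩ Tara ∩ Chen: 09:15-10:30, 15:30-16:45.
No common window is at least 90 minutes long.

none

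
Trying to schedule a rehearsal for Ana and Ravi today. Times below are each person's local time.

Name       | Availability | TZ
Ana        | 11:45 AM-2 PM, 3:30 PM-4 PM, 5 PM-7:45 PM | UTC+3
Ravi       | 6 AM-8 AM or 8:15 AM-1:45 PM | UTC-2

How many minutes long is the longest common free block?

105

Ana in UTC: 08:45-11:00, 12:30-13:00, 14:00-16:45 (subtract 3h to convert from UTC+3).
Ravi in UTC: 08:00-10:00, 10:15-15:45 (add 2h to convert from UTC-2).
Ana ∩ Ravi: 08:45-10:00, 10:15-11:00, 12:30-13:00, 14:00-15:45.
Those are the intersection windows.
The longest is 14:00-15:45 at 105 minutes.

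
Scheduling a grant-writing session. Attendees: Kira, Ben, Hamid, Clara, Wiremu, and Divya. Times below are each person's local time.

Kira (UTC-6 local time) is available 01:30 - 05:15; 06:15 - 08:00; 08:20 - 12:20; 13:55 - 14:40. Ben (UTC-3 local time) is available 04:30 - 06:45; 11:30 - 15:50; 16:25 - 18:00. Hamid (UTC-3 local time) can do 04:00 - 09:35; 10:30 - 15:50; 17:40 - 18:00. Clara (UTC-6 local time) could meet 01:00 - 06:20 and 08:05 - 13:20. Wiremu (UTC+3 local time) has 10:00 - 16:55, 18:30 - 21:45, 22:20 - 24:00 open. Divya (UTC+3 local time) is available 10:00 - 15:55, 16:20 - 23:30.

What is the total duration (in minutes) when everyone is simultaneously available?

Kira in UTC: 07:30-11:15, 12:15-14:00, 14:20-18:20, 19:55-20:40 (add 6h to convert from UTC-6).
Ben in UTC: 07:30-09:45, 14:30-18:50, 19:25-21:00 (add 3h to convert from UTC-3).
Hamid in UTC: 07:00-12:35, 13:30-18:50, 20:40-21:00 (add 3h to convert from UTC-3).
Clara in UTC: 07:00-12:20, 14:05-19:20 (add 6h to convert from UTC-6).
Wiremu in UTC: 07:00-13:55, 15:30-18:45, 19:20-21:00 (subtract 3h to convert from UTC+3).
Divya in UTC: 07:00-12:55, 13:20-20:30 (subtract 3h to convert from UTC+3).
Kira ∩ Ben: 07:30-09:45, 14:30-18:20, 19:55-20:40.
Kira ∩ Ben ∩ Hamid: 07:30-09:45, 14:30-18:20.
Kira ∩ Ben ∩ Hamid ∩ Clara: 07:30-09:45, 14:30-18:20.
Kira ∩ Ben ∩ Hamid ∩ Clara ∩ Wiremu: 07:30-09:45, 15:30-18:20.
Kira ∩ Ben ∩ Hamid ∩ Clara ∩ Wiremu ∩ Divya: 07:30-09:45, 15:30-18:20.
Summing the common windows: 135 + 170 = 305 minutes.

305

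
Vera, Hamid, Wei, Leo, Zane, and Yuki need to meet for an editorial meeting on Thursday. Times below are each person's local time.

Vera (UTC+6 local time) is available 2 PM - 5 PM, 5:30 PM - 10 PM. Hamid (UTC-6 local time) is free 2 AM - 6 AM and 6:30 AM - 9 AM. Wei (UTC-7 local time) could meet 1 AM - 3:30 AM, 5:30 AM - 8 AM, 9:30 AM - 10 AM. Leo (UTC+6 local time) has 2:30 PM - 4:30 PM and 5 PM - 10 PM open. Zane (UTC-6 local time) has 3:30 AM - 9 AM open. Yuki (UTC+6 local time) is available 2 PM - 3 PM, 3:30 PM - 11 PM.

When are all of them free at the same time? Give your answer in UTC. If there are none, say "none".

09:30-10:30, 12:30-15:00

Vera in UTC: 08:00-11:00, 11:30-16:00 (subtract 6h to convert from UTC+6).
Hamid in UTC: 08:00-12:00, 12:30-15:00 (add 6h to convert from UTC-6).
Wei in UTC: 08:00-10:30, 12:30-15:00, 16:30-17:00 (add 7h to convert from UTC-7).
Leo in UTC: 08:30-10:30, 11:00-16:00 (subtract 6h to convert from UTC+6).
Zane in UTC: 09:30-15:00 (add 6h to convert from UTC-6).
Yuki in UTC: 08:00-09:00, 09:30-17:00 (subtract 6h to convert from UTC+6).
Vera ∩ Hamid: 08:00-11:00, 11:30-12:00, 12:30-15:00.
Vera ∩ Hamid ∩ Wei: 08:00-10:30, 12:30-15:00.
Vera ∩ Hamid ∩ Wei ∩ Leo: 08:30-10:30, 12:30-15:00.
Vera ∩ Hamid ∩ Wei ∩ Leo ∩ Zane: 09:30-10:30, 12:30-15:00.
Vera ∩ Hamid ∩ Wei ∩ Leo ∩ Zane ∩ Yuki: 09:30-10:30, 12:30-15:00.
Those are the intersection windows.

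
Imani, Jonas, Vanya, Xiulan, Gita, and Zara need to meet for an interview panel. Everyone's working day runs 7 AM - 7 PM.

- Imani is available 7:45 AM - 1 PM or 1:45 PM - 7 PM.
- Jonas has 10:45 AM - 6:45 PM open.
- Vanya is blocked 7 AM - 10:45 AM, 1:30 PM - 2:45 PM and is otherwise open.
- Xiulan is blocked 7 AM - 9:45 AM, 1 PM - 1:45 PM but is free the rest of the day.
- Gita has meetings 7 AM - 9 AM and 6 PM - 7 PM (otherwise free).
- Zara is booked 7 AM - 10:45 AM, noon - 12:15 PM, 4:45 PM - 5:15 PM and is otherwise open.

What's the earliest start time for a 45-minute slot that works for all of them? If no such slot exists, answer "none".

10:45

Imani free: 07:45-13:00, 13:45-19:00.
Jonas free: 10:45-18:45.
Vanya free: 10:45-13:30, 14:45-19:00 (invert busy blocks within the working day).
Xiulan free: 09:45-13:00, 13:45-19:00 (invert busy blocks within the working day).
Gita free: 09:00-18:00 (invert busy blocks within the working day).
Zara free: 10:45-12:00, 12:15-16:45, 17:15-19:00 (invert busy blocks within the working day).
Imani ∩ Jonas: 10:45-13:00, 13:45-18:45.
Imani ∩ Jonas ∩ Vanya: 10:45-13:00, 14:45-18:45.
Imani ∩ Jonas ∩ Vanya ∩ Xiulan: 10:45-13:00, 14:45-18:45.
Imani ∩ Jonas ∩ Vanya ∩ Xiulan ∩ Gita: 10:45-13:00, 14:45-18:00.
Imani ∩ Jonas ∩ Vanya ∩ Xiulan ∩ Gita ∩ Zara: 10:45-12:00, 12:15-13:00, 14:45-16:45, 17:15-18:00.
So the common availability across everyone is 10:45-12:00, 12:15-13:00, 14:45-16:45, 17:15-18:00.
The first common window of at least 45 minutes is 10:45-12:00, so the earliest start is 10:45.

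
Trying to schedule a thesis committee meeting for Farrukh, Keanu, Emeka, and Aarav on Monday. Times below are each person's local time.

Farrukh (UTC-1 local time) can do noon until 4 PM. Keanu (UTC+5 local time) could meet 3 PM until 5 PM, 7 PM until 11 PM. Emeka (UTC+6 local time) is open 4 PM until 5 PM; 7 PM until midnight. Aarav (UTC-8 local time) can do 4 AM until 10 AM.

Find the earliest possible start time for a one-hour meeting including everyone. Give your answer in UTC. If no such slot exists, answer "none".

Farrukh in UTC: 13:00-17:00 (add 1h to convert from UTC-1).
Keanu in UTC: 10:00-12:00, 14:00-18:00 (subtract 5h to convert from UTC+5).
Emeka in UTC: 10:00-11:00, 13:00-18:00 (subtract 6h to convert from UTC+6).
Aarav in UTC: 12:00-18:00 (add 8h to convert from UTC-8).
Farrukh ∩ Keanu: 14:00-17:00.
Farrukh ∩ Keanu ∩ Emeka: 14:00-17:00.
Farrukh ∩ Keanu ∩ Emeka ∩ Aarav: 14:00-17:00.
The first common window of at least 60 minutes is 14:00-17:00, so the earliest start is 14:00.

14:00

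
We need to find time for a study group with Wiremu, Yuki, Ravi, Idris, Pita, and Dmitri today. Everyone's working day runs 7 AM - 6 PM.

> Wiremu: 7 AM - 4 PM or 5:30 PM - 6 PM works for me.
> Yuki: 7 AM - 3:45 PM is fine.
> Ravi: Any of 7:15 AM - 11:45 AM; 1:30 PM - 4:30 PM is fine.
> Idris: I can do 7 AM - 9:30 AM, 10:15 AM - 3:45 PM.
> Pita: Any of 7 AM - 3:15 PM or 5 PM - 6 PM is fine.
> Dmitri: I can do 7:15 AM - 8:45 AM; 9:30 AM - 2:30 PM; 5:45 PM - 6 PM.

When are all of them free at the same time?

07:15-08:45, 10:15-11:45, 13:30-14:30

Wiremu ∩ Yuki: 07:00-15:45.
Wiremu ∩ Yuki ∩ Ravi: 07:15-11:45, 13:30-15:45.
Wiremu ∩ Yuki ∩ Ravi ∩ Idris: 07:15-09:30, 10:15-11:45, 13:30-15:45.
Wiremu ∩ Yuki ∩ Ravi ∩ Idris ∩ Pita: 07:15-09:30, 10:15-11:45, 13:30-15:15.
Wiremu ∩ Yuki ∩ Ravi ∩ Idris ∩ Pita ∩ Dmitri: 07:15-08:45, 10:15-11:45, 13:30-14:30.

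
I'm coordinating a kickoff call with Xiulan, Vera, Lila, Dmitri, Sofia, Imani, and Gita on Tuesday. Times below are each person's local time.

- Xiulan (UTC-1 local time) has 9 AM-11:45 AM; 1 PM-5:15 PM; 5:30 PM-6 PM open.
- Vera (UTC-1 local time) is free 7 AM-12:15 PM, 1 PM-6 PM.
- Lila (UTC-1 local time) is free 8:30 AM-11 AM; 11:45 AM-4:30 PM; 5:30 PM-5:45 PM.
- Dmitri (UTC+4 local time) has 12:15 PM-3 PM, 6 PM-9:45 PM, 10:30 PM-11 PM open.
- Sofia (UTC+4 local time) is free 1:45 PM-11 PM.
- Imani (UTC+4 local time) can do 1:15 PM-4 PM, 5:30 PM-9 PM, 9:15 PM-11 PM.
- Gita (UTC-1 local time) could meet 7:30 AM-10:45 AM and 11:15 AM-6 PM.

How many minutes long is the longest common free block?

180

Xiulan in UTC: 10:00-12:45, 14:00-18:15, 18:30-19:00 (add 1h to convert from UTC-1).
Vera in UTC: 08:00-13:15, 14:00-19:00 (add 1h to convert from UTC-1).
Lila in UTC: 09:30-12:00, 12:45-17:30, 18:30-18:45 (add 1h to convert from UTC-1).
Dmitri in UTC: 08:15-11:00, 14:00-17:45, 18:30-19:00 (subtract 4h to convert from UTC+4).
Sofia in UTC: 09:45-19:00 (subtract 4h to convert from UTC+4).
Imani in UTC: 09:15-12:00, 13:30-17:00, 17:15-19:00 (subtract 4h to convert from UTC+4).
Gita in UTC: 08:30-11:45, 12:15-19:00 (add 1h to convert from UTC-1).
Xiulan ∩ Vera: 10:00-12:45, 14:00-18:15, 18:30-19:00.
Xiulan ∩ Vera ∩ Lila: 10:00-12:00, 14:00-17:30, 18:30-18:45.
Xiulan ∩ Vera ∩ Lila ∩ Dmitri: 10:00-11:00, 14:00-17:30, 18:30-18:45.
Xiulan ∩ Vera ∩ Lila ∩ Dmitri ∩ Sofia: 10:00-11:00, 14:00-17:30, 18:30-18:45.
Xiulan ∩ Vera ∩ Lila ∩ Dmitri ∩ Sofia ∩ Imani: 10:00-11:00, 14:00-17:00, 17:15-17:30, 18:30-18:45.
Xiulan ∩ Vera ∩ Lila ∩ Dmitri ∩ Sofia ∩ Imani ∩ Gita: 10:00-11:00, 14:00-17:00, 17:15-17:30, 18:30-18:45.
The longest is 14:00-17:00 at 180 minutes.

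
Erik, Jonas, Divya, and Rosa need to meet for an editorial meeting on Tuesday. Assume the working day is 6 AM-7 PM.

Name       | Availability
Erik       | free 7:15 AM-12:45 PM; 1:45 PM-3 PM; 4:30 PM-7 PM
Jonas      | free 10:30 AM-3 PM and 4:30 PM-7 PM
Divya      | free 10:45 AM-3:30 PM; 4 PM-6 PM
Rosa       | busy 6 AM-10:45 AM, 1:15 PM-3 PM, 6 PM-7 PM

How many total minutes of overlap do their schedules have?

Erik free: 07:15-12:45, 13:45-15:00, 16:30-19:00.
Jonas free: 10:30-15:00, 16:30-19:00.
Divya free: 10:45-15:30, 16:00-18:00.
Rosa free: 10:45-13:15, 15:00-18:00 (invert busy blocks within the working day).
Erik ∩ Jonas: 10:30-12:45, 13:45-15:00, 16:30-19:00.
Erik ∩ Jonas ∩ Divya: 10:45-12:45, 13:45-15:00, 16:30-18:00.
Erik ∩ Jonas ∩ Divya ∩ Rosa: 10:45-12:45, 16:30-18:00.
Summing the common windows: 120 + 90 = 210 minutes.

210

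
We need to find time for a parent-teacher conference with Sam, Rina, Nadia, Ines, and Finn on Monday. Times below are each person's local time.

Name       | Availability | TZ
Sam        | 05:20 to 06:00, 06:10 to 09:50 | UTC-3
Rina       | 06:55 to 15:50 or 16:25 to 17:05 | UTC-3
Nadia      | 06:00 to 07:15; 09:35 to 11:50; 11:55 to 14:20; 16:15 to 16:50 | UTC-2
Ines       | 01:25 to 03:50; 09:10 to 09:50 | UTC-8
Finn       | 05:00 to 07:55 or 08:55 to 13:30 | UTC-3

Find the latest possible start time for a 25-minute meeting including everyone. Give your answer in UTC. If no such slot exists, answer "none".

none

Sam in UTC: 08:20-09:00, 09:10-12:50 (add 3h to convert from UTC-3).
Rina in UTC: 09:55-18:50, 19:25-20:05 (add 3h to convert from UTC-3).
Nadia in UTC: 08:00-09:15, 11:35-13:50, 13:55-16:20, 18:15-18:50 (add 2h to convert from UTC-2).
Ines in UTC: 09:25-11:50, 17:10-17:50 (add 8h to convert from UTC-8).
Finn in UTC: 08:00-10:55, 11:55-16:30 (add 3h to convert from UTC-3).
Sam ∩ Rina: 09:55-12:50.
Sam ∩ Rina ∩ Nadia: 11:35-12:50.
Sam ∩ Rina ∩ Nadia ∩ Ines: 11:35-11:50.
Sam ∩ Rina ∩ Nadia ∩ Ines ∩ Finn: ∅.
There is no time when everyone is free.
No common window is at least 25 minutes long.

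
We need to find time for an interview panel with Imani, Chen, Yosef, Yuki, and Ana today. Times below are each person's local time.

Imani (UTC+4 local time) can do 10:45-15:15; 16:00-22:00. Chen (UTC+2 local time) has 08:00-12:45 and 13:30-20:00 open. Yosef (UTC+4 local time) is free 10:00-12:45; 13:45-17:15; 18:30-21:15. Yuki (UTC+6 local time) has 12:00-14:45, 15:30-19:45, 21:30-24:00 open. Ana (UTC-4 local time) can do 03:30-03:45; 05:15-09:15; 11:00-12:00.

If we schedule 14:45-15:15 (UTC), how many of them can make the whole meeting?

3

Imani in UTC: 06:45-11:15, 12:00-18:00 (subtract 4h to convert from UTC+4).
Chen in UTC: 06:00-10:45, 11:30-18:00 (subtract 2h to convert from UTC+2).
Yosef in UTC: 06:00-08:45, 09:45-13:15, 14:30-17:15 (subtract 4h to convert from UTC+4).
Yuki in UTC: 06:00-08:45, 09:30-13:45, 15:30-18:00 (subtract 6h to convert from UTC+6).
Ana in UTC: 07:30-07:45, 09:15-13:15, 15:00-16:00 (add 4h to convert from UTC-4).
Imani, Chen, and Yosef can make the full 14:45-15:15 slot — that's 3.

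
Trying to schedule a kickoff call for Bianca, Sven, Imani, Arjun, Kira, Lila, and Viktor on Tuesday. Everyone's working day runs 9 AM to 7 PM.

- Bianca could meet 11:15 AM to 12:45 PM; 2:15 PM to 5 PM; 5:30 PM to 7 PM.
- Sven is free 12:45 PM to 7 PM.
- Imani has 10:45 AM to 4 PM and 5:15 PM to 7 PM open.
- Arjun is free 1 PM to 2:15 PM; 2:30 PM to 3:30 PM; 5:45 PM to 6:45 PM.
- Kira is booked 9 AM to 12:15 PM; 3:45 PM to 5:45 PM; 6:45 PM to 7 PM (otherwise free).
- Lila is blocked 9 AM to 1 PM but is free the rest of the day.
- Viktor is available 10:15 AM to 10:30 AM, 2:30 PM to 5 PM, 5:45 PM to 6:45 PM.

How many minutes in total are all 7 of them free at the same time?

Bianca free: 11:15-12:45, 14:15-17:00, 17:30-19:00.
Sven free: 12:45-19:00.
Imani free: 10:45-16:00, 17:15-19:00.
Arjun free: 13:00-14:15, 14:30-15:30, 17:45-18:45.
Kira free: 12:15-15:45, 17:45-18:45 (invert busy blocks within the working day).
Lila free: 13:00-19:00 (invert busy blocks within the working day).
Viktor free: 10:15-10:30, 14:30-17:00, 17:45-18:45.
Bianca ∩ Sven: 14:15-17:00, 17:30-19:00.
Bianca ∩ Sven ∩ Imani: 14:15-16:00, 17:30-19:00.
Bianca ∩ Sven ∩ Imani ∩ Arjun: 14:30-15:30, 17:45-18:45.
Bianca ∩ Sven ∩ Imani ∩ Arjun ∩ Kira: 14:30-15:30, 17:45-18:45.
Bianca ∩ Sven ∩ Imani ∩ Arjun ∩ Kira ∩ Lila: 14:30-15:30, 17:45-18:45.
Bianca ∩ Sven ∩ Imani ∩ Arjun ∩ Kira ∩ Lila ∩ Viktor: 14:30-15:30, 17:45-18:45.
Those are the intersection windows.
Summing the common windows: 60 + 60 = 120 minutes.

120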